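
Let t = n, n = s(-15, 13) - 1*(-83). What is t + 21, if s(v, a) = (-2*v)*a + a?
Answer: 507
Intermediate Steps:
s(v, a) = a - 2*a*v (s(v, a) = -2*a*v + a = a - 2*a*v)
n = 486 (n = 13*(1 - 2*(-15)) - 1*(-83) = 13*(1 + 30) + 83 = 13*31 + 83 = 403 + 83 = 486)
t = 486
t + 21 = 486 + 21 = 507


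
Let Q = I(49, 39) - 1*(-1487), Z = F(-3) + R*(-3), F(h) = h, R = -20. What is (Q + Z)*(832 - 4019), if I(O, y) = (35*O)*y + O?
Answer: -218239386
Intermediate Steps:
I(O, y) = O + 35*O*y (I(O, y) = 35*O*y + O = O + 35*O*y)
Z = 57 (Z = -3 - 20*(-3) = -3 + 60 = 57)
Q = 68421 (Q = 49*(1 + 35*39) - 1*(-1487) = 49*(1 + 1365) + 1487 = 49*1366 + 1487 = 66934 + 1487 = 68421)
(Q + Z)*(832 - 4019) = (68421 + 57)*(832 - 4019) = 68478*(-3187) = -218239386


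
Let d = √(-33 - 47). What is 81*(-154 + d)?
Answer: -12474 + 324*I*√5 ≈ -12474.0 + 724.49*I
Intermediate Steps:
d = 4*I*√5 (d = √(-80) = 4*I*√5 ≈ 8.9443*I)
81*(-154 + d) = 81*(-154 + 4*I*√5) = -12474 + 324*I*√5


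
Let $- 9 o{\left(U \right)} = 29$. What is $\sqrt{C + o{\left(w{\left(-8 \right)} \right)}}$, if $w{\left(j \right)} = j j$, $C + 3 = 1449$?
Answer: $\frac{7 \sqrt{265}}{3} \approx 37.984$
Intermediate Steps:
$C = 1446$ ($C = -3 + 1449 = 1446$)
$w{\left(j \right)} = j^{2}$
$o{\left(U \right)} = - \frac{29}{9}$ ($o{\left(U \right)} = \left(- \frac{1}{9}\right) 29 = - \frac{29}{9}$)
$\sqrt{C + o{\left(w{\left(-8 \right)} \right)}} = \sqrt{1446 - \frac{29}{9}} = \sqrt{\frac{12985}{9}} = \frac{7 \sqrt{265}}{3}$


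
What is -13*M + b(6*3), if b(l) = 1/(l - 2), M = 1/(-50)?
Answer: 129/400 ≈ 0.32250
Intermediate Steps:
M = -1/50 ≈ -0.020000
b(l) = 1/(-2 + l)
-13*M + b(6*3) = -13*(-1/50) + 1/(-2 + 6*3) = 13/50 + 1/(-2 + 18) = 13/50 + 1/16 = 129/400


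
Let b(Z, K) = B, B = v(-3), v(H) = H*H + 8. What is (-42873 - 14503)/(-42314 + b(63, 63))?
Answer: 57376/42297 ≈ 1.3565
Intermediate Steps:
v(H) = 8 + H**2 (v(H) = H**2 + 8 = 8 + H**2)
B = 17 (B = 8 + (-3)**2 = 8 + 9 = 17)
b(Z, K) = 17
(-42873 - 14503)/(-42314 + b(63, 63)) = (-42873 - 14503)/(-42314 + 17) = -57376/(-42297) = -57376*(-1/42297) = 57376/42297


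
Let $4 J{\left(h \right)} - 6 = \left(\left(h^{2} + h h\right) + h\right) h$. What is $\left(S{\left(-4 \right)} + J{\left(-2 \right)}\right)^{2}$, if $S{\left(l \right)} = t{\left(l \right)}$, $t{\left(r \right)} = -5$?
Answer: $\frac{169}{4} \approx 42.25$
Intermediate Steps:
$J{\left(h \right)} = \frac{3}{2} + \frac{h \left(h + 2 h^{2}\right)}{4}$ ($J{\left(h \right)} = \frac{3}{2} + \frac{\left(\left(h^{2} + h h\right) + h\right) h}{4} = \frac{3}{2} + \frac{\left(\left(h^{2} + h^{2}\right) + h\right) h}{4} = \frac{3}{2} + \frac{\left(2 h^{2} + h\right) h}{4} = \frac{3}{2} + \frac{\left(h + 2 h^{2}\right) h}{4} = \frac{3}{2} + \frac{h \left(h + 2 h^{2}\right)}{4}$)
$S{\left(l \right)} = -5$
$\left(S{\left(-4 \right)} + J{\left(-2 \right)}\right)^{2} = \left(-5 + \left(\frac{3}{2} + \frac{\left(-2\right)^{3}}{2} + \frac{\left(-2\right)^{2}}{4}\right)\right)^{2} = \left(-5 + \left(\frac{3}{2} + \frac{1}{2} \left(-8\right) + \frac{1}{4} \cdot 4\right)\right)^{2} = \left(-5 + \left(\frac{3}{2} - 4 + 1\right)\right)^{2} = \left(-5 - \frac{3}{2}\right)^{2} = \left(- \frac{13}{2}\right)^{2} = \frac{169}{4}$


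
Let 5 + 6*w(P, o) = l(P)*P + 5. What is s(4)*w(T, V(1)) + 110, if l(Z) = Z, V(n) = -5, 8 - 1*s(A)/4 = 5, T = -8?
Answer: 238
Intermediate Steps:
s(A) = 12 (s(A) = 32 - 4*5 = 32 - 20 = 12)
w(P, o) = P²/6 (w(P, o) = -⅚ + (P*P + 5)/6 = -⅚ + (P² + 5)/6 = -⅚ + (5 + P²)/6 = -⅚ + (⅚ + P²/6) = P²/6)
s(4)*w(T, V(1)) + 110 = 12*((⅙)*(-8)²) + 110 = 12*((⅙)*64) + 110 = 12*(32/3) + 110 = 128 + 110 = 238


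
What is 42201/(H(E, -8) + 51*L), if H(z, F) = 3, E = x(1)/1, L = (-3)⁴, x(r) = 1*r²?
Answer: 14067/1378 ≈ 10.208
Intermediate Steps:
x(r) = r²
L = 81
E = 1 (E = 1²/1 = 1*1 = 1)
42201/(H(E, -8) + 51*L) = 42201/(3 + 51*81) = 42201/(3 + 4131) = 42201/4134 = 42201*(1/4134) = 14067/1378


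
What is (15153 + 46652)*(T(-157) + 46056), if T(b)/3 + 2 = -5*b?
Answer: 2991671025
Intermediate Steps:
T(b) = -6 - 15*b (T(b) = -6 + 3*(-5*b) = -6 - 15*b)
(15153 + 46652)*(T(-157) + 46056) = (15153 + 46652)*((-6 - 15*(-157)) + 46056) = 61805*((-6 + 2355) + 46056) = 61805*(2349 + 46056) = 61805*48405 = 2991671025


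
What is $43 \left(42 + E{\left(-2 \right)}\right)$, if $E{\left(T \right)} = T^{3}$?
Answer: $1462$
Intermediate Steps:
$43 \left(42 + E{\left(-2 \right)}\right) = 43 \left(42 + \left(-2\right)^{3}\right) = 43 \left(42 - 8\right) = 43 \cdot 34 = 1462$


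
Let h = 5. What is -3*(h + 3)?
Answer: -24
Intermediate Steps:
-3*(h + 3) = -3*(5 + 3) = -3*8 = -24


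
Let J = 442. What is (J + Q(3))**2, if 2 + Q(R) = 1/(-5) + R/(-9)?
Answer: 43454464/225 ≈ 1.9313e+5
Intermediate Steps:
Q(R) = -11/5 - R/9 (Q(R) = -2 + (1/(-5) + R/(-9)) = -2 + (1*(-1/5) + R*(-1/9)) = -2 + (-1/5 - R/9) = -11/5 - R/9)
(J + Q(3))**2 = (442 + (-11/5 - 1/9*3))**2 = (442 + (-11/5 - 1/3))**2 = (442 - 38/15)**2 = (6592/15)**2 = 43454464/225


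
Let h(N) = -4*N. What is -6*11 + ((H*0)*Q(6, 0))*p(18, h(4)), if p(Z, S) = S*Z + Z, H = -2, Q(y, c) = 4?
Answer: -66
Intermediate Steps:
p(Z, S) = Z + S*Z
-6*11 + ((H*0)*Q(6, 0))*p(18, h(4)) = -6*11 + (-2*0*4)*(18*(1 - 4*4)) = -66 + (0*4)*(18*(1 - 16)) = -66 + 0*(18*(-15)) = -66 + 0*(-270) = -66 + 0 = -66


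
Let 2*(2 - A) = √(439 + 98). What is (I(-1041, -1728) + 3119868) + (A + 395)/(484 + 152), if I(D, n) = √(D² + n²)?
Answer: 1984236445/636 + 3*√452185 - √537/1272 ≈ 3.1219e+6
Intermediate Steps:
A = 2 - √537/2 (A = 2 - √(439 + 98)/2 = 2 - √537/2 ≈ -9.5866)
(I(-1041, -1728) + 3119868) + (A + 395)/(484 + 152) = (√((-1041)² + (-1728)²) + 3119868) + ((2 - √537/2) + 395)/(484 + 152) = (√(1083681 + 2985984) + 3119868) + (397 - √537/2)/636 = (√4069665 + 3119868) + (397 - √537/2)*(1/636) = (3*√452185 + 3119868) + (397/636 - √537/1272) = (3119868 + 3*√452185) + (397/636 - √537/1272) = 1984236445/636 + 3*√452185 - √537/1272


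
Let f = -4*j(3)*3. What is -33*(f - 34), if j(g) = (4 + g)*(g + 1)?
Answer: 12210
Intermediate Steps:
j(g) = (1 + g)*(4 + g) (j(g) = (4 + g)*(1 + g) = (1 + g)*(4 + g))
f = -336 (f = -4*(4 + 3² + 5*3)*3 = -4*(4 + 9 + 15)*3 = -4*28*3 = -112*3 = -336)
-33*(f - 34) = -33*(-336 - 34) = -33*(-370) = 12210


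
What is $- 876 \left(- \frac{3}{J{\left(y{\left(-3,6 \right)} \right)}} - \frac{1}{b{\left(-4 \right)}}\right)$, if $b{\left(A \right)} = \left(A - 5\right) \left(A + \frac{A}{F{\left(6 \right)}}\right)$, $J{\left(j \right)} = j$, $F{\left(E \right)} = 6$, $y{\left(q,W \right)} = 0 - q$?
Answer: $\frac{6278}{7} \approx 896.86$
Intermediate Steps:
$y{\left(q,W \right)} = - q$
$b{\left(A \right)} = \frac{7 A \left(-5 + A\right)}{6}$ ($b{\left(A \right)} = \left(A - 5\right) \left(A + \frac{A}{6}\right) = \left(-5 + A\right) \left(A + A \frac{1}{6}\right) = \left(-5 + A\right) \left(A + \frac{A}{6}\right) = \left(-5 + A\right) \frac{7 A}{6} = \frac{7 A \left(-5 + A\right)}{6}$)
$- 876 \left(- \frac{3}{J{\left(y{\left(-3,6 \right)} \right)}} - \frac{1}{b{\left(-4 \right)}}\right) = - 876 \left(- \frac{3}{\left(-1\right) \left(-3\right)} - \frac{1}{\frac{7}{6} \left(-4\right) \left(-5 - 4\right)}\right) = - 876 \left(- \frac{3}{3} - \frac{1}{\frac{7}{6} \left(-4\right) \left(-9\right)}\right) = - 876 \left(\left(-3\right) \frac{1}{3} - \frac{1}{42}\right) = - 876 \left(-1 - \frac{1}{42}\right) = \left(-876\right) \left(- \frac{43}{42}\right) = \frac{6278}{7}$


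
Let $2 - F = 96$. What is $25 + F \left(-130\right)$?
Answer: $12245$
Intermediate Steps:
$F = -94$ ($F = 2 - 96 = -94$)
$25 + F \left(-130\right) = 25 - -12220 = 25 + 12220 = 12245$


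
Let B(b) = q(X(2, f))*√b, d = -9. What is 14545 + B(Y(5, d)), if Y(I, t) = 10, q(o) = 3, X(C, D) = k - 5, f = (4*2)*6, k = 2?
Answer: 14545 + 3*√10 ≈ 14554.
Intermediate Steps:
f = 48 (f = 8*6 = 48)
X(C, D) = -3 (X(C, D) = 2 - 5 = -3)
B(b) = 3*√b
14545 + B(Y(5, d)) = 14545 + 3*√10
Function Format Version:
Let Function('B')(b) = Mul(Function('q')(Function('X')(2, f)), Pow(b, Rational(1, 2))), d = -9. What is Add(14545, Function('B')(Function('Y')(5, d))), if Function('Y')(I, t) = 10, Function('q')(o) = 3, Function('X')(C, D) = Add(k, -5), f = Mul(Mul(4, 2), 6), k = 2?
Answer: Add(14545, Mul(3, Pow(10, Rational(1, 2)))) ≈ 14554.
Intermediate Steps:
f = 48 (f = Mul(8, 6) = 48)
Function('X')(C, D) = -3 (Function('X')(C, D) = Add(2, -5) = -3)
Function('B')(b) = Mul(3, Pow(b, Rational(1, 2)))
Add(14545, Function('B')(Function('Y')(5, d))) = Add(14545, Mul(3, Pow(10, Rational(1, 2))))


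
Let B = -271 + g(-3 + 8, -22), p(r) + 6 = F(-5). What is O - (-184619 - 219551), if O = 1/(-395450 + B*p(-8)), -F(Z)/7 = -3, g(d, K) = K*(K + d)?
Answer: 159204583849/393905 ≈ 4.0417e+5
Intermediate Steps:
F(Z) = 21 (F(Z) = -7*(-3) = 21)
p(r) = 15 (p(r) = -6 + 21 = 15)
B = 103 (B = -271 - 22*(-22 + (-3 + 8)) = -271 - 22*(-22 + 5) = -271 - 22*(-17) = -271 + 374 = 103)
O = -1/393905 (O = 1/(-395450 + 103*15) = 1/(-395450 + 1545) = 1/(-393905) = -1/393905 ≈ -2.5387e-6)
O - (-184619 - 219551) = -1/393905 - (-184619 - 219551) = -1/393905 - 1*(-404170) = -1/393905 + 404170 = 159204583849/393905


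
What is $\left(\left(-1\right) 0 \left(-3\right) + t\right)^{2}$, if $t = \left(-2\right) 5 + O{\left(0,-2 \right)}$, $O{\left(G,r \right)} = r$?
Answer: $144$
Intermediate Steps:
$t = -12$ ($t = \left(-2\right) 5 - 2 = -10 - 2 = -12$)
$\left(\left(-1\right) 0 \left(-3\right) + t\right)^{2} = \left(\left(-1\right) 0 \left(-3\right) - 12\right)^{2} = \left(0 \left(-3\right) - 12\right)^{2} = \left(0 - 12\right)^{2} = \left(-12\right)^{2} = 144$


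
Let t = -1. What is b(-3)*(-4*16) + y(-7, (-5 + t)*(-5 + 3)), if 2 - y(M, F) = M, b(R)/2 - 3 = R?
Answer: 9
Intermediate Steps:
b(R) = 6 + 2*R
y(M, F) = 2 - M
b(-3)*(-4*16) + y(-7, (-5 + t)*(-5 + 3)) = (6 + 2*(-3))*(-4*16) + (2 - 1*(-7)) = (6 - 6)*(-64) + (2 + 7) = 0*(-64) + 9 = 0 + 9 = 9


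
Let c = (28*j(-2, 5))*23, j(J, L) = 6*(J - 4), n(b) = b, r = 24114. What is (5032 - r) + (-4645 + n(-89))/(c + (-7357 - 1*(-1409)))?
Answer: -277946045/14566 ≈ -19082.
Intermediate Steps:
j(J, L) = -24 + 6*J (j(J, L) = 6*(-4 + J) = -24 + 6*J)
c = -23184 (c = (28*(-24 + 6*(-2)))*23 = (28*(-24 - 12))*23 = (28*(-36))*23 = -1008*23 = -23184)
(5032 - r) + (-4645 + n(-89))/(c + (-7357 - 1*(-1409))) = (5032 - 1*24114) + (-4645 - 89)/(-23184 + (-7357 - 1*(-1409))) = (5032 - 24114) - 4734/(-23184 + (-7357 + 1409)) = -19082 - 4734/(-23184 - 5948) = -19082 - 4734/(-29132) = -19082 - 4734*(-1/29132) = -19082 + 2367/14566 = -277946045/14566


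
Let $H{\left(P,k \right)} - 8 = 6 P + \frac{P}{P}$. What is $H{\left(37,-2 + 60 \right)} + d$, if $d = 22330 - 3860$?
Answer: $18701$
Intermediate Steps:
$d = 18470$
$H{\left(P,k \right)} = 9 + 6 P$ ($H{\left(P,k \right)} = 8 + \left(6 P + \frac{P}{P}\right) = 8 + \left(6 P + 1\right) = 8 + \left(1 + 6 P\right) = 9 + 6 P$)
$H{\left(37,-2 + 60 \right)} + d = \left(9 + 6 \cdot 37\right) + 18470 = \left(9 + 222\right) + 18470 = 231 + 18470 = 18701$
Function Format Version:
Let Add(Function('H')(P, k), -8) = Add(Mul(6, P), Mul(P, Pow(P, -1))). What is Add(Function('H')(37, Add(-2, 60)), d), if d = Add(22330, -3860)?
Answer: 18701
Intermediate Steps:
d = 18470
Function('H')(P, k) = Add(9, Mul(6, P)) (Function('H')(P, k) = Add(8, Add(Mul(6, P), Mul(P, Pow(P, -1)))) = Add(8, Add(Mul(6, P), 1)) = Add(8, Add(1, Mul(6, P))) = Add(9, Mul(6, P)))
Add(Function('H')(37, Add(-2, 60)), d) = Add(Add(9, Mul(6, 37)), 18470) = Add(Add(9, 222), 18470) = Add(231, 18470) = 18701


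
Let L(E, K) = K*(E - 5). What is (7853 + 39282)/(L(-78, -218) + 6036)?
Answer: 9427/4826 ≈ 1.9534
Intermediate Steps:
L(E, K) = K*(-5 + E)
(7853 + 39282)/(L(-78, -218) + 6036) = (7853 + 39282)/(-218*(-5 - 78) + 6036) = 47135/(-218*(-83) + 6036) = 47135/(18094 + 6036) = 47135/24130 = 47135*(1/24130) = 9427/4826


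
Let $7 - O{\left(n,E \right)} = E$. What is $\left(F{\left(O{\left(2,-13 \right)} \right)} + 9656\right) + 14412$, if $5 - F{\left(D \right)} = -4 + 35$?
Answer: $24042$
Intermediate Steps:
$O{\left(n,E \right)} = 7 - E$
$F{\left(D \right)} = -26$ ($F{\left(D \right)} = 5 - \left(-4 + 35\right) = 5 - 31 = -26$)
$\left(F{\left(O{\left(2,-13 \right)} \right)} + 9656\right) + 14412 = \left(-26 + 9656\right) + 14412 = 9630 + 14412 = 24042$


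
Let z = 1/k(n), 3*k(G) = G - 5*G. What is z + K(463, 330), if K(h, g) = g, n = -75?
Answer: 33001/100 ≈ 330.01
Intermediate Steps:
k(G) = -4*G/3 (k(G) = (G - 5*G)/3 = (-4*G)/3 = -4*G/3)
z = 1/100 (z = 1/(-4/3*(-75)) = 1/100 ≈ 0.010000)
z + K(463, 330) = 1/100 + 330 = 33001/100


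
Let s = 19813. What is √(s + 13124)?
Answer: √32937 ≈ 181.49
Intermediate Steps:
√(s + 13124) = √(19813 + 13124) = √32937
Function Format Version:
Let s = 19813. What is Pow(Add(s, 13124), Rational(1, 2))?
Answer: Pow(32937, Rational(1, 2)) ≈ 181.49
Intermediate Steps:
Pow(Add(s, 13124), Rational(1, 2)) = Pow(Add(19813, 13124), Rational(1, 2)) = Pow(32937, Rational(1, 2))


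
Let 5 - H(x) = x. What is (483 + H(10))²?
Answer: 228484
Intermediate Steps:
H(x) = 5 - x
(483 + H(10))² = (483 + (5 - 1*10))² = (483 + (5 - 10))² = (483 - 5)² = 478² = 228484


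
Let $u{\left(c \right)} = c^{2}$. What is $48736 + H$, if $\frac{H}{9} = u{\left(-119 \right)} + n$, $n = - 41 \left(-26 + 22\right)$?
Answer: $177661$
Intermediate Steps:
$n = 164$ ($n = \left(-41\right) \left(-4\right) = 164$)
$H = 128925$ ($H = 9 \left(\left(-119\right)^{2} + 164\right) = 9 \left(14161 + 164\right) = 9 \cdot 14325 = 128925$)
$48736 + H = 48736 + 128925 = 177661$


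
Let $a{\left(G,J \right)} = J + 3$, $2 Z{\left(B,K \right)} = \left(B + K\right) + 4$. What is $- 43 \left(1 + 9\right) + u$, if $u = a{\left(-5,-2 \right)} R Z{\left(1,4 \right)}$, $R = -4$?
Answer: $-448$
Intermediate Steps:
$Z{\left(B,K \right)} = 2 + \frac{B}{2} + \frac{K}{2}$ ($Z{\left(B,K \right)} = \frac{\left(B + K\right) + 4}{2} = \frac{4 + B + K}{2} = 2 + \frac{B}{2} + \frac{K}{2}$)
$a{\left(G,J \right)} = 3 + J$
$u = -18$ ($u = \left(3 - 2\right) \left(-4\right) \left(2 + \frac{1}{2} \cdot 1 + \frac{1}{2} \cdot 4\right) = 1 \left(-4\right) \left(2 + \frac{1}{2} + 2\right) = \left(-4\right) \frac{9}{2} = -18$)
$- 43 \left(1 + 9\right) + u = - 43 \left(1 + 9\right) - 18 = \left(-43\right) 10 - 18 = -430 - 18 = -448$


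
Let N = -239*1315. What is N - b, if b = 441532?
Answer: -755817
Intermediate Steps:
N = -314285
N - b = -314285 - 1*441532 = -314285 - 441532 = -755817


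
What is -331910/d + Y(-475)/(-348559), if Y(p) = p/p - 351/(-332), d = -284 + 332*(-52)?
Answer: 9602285071949/507670606556 ≈ 18.914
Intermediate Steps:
d = -17548 (d = -284 - 17264 = -17548)
Y(p) = 683/332 (Y(p) = 1 - 351*(-1/332) = 1 + 351/332 = 683/332)
-331910/d + Y(-475)/(-348559) = -331910/(-17548) + (683/332)/(-348559) = -331910*(-1/17548) + (683/332)*(-1/348559) = 165955/8774 - 683/115721588 = 9602285071949/507670606556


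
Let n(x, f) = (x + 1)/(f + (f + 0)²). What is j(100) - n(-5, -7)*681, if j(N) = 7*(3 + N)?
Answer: 5501/7 ≈ 785.86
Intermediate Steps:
n(x, f) = (1 + x)/(f + f²)
j(N) = 21 + 7*N
j(100) - n(-5, -7)*681 = (21 + 7*100) - (1 - 5)/((-7)*(1 - 7))*681 = (21 + 700) - (-⅐*(-4)/(-6))*681 = 721 - (-⅐*(-⅙)*(-4))*681 = 721 - (-2)*681/21 = 721 - 1*(-454/7) = 721 + 454/7 = 5501/7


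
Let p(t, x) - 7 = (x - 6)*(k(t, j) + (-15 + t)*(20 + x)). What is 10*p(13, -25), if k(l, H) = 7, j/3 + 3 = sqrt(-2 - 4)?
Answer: -5200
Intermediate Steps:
j = -9 + 3*I*sqrt(6) (j = -9 + 3*sqrt(-2 - 4) = -9 + 3*sqrt(-6) = -9 + 3*(I*sqrt(6)) = -9 + 3*I*sqrt(6) ≈ -9.0 + 7.3485*I)
p(t, x) = 7 + (-6 + x)*(7 + (-15 + t)*(20 + x)) (p(t, x) = 7 + (x - 6)*(7 + (-15 + t)*(20 + x)) = 7 + (-6 + x)*(7 + (-15 + t)*(20 + x)))
10*p(13, -25) = 10*(1765 - 203*(-25) - 120*13 - 15*(-25)**2 + 13*(-25)**2 + 14*13*(-25)) = 10*(1765 + 5075 - 1560 - 15*625 + 13*625 - 4550) = 10*(1765 + 5075 - 1560 - 9375 + 8125 - 4550) = 10*(-520) = -5200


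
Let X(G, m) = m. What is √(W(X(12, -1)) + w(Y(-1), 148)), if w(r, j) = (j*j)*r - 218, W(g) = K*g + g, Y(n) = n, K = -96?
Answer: I*√22027 ≈ 148.42*I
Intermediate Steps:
W(g) = -95*g (W(g) = -96*g + g = -95*g)
w(r, j) = -218 + r*j² (w(r, j) = j²*r - 218 = r*j² - 218 = -218 + r*j²)
√(W(X(12, -1)) + w(Y(-1), 148)) = √(-95*(-1) + (-218 - 1*148²)) = √(95 + (-218 - 1*21904)) = √(95 + (-218 - 21904)) = √(95 - 22122) = √(-22027) = I*√22027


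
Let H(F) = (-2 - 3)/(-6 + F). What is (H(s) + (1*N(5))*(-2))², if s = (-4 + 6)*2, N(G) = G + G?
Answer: 1225/4 ≈ 306.25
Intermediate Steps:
N(G) = 2*G
s = 4 (s = 2*2 = 4)
H(F) = -5/(-6 + F)
(H(s) + (1*N(5))*(-2))² = (-5/(-6 + 4) + (1*(2*5))*(-2))² = (-5/(-2) + (1*10)*(-2))² = (-5*(-½) + 10*(-2))² = (5/2 - 20)² = (-35/2)² = 1225/4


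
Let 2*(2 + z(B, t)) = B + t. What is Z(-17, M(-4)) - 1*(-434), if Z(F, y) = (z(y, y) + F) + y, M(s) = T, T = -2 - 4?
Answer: 403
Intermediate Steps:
T = -6
M(s) = -6
z(B, t) = -2 + B/2 + t/2 (z(B, t) = -2 + (B + t)/2 = -2 + (B/2 + t/2) = -2 + B/2 + t/2)
Z(F, y) = -2 + F + 2*y (Z(F, y) = ((-2 + y/2 + y/2) + F) + y = ((-2 + y) + F) + y = (-2 + F + y) + y = -2 + F + 2*y)
Z(-17, M(-4)) - 1*(-434) = (-2 - 17 + 2*(-6)) - 1*(-434) = (-2 - 17 - 12) + 434 = -31 + 434 = 403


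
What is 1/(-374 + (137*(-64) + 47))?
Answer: -1/9095 ≈ -0.00010995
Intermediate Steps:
1/(-374 + (137*(-64) + 47)) = 1/(-374 + (-8768 + 47)) = 1/(-374 - 8721) = 1/(-9095) = -1/9095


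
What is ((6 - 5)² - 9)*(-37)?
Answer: 296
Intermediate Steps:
((6 - 5)² - 9)*(-37) = (1² - 9)*(-37) = (1 - 9)*(-37) = -8*(-37) = 296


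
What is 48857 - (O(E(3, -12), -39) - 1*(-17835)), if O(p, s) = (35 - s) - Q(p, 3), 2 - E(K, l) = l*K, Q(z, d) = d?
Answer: 30951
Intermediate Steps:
E(K, l) = 2 - K*l (E(K, l) = 2 - l*K = 2 - K*l)
O(p, s) = 32 - s (O(p, s) = (35 - s) - 1*3 = (35 - s) - 3 = 32 - s)
48857 - (O(E(3, -12), -39) - 1*(-17835)) = 48857 - ((32 - 1*(-39)) - 1*(-17835)) = 48857 - ((32 + 39) + 17835) = 48857 - (71 + 17835) = 48857 - 1*17906 = 48857 - 17906 = 30951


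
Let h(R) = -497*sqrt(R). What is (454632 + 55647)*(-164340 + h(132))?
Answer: -83859250860 - 507217326*sqrt(33) ≈ -8.6773e+10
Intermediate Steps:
(454632 + 55647)*(-164340 + h(132)) = (454632 + 55647)*(-164340 - 994*sqrt(33)) = 510279*(-164340 - 994*sqrt(33)) = -83859250860 - 507217326*sqrt(33)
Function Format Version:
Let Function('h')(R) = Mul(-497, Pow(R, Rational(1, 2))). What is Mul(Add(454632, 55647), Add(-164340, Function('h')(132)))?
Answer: Add(-83859250860, Mul(-507217326, Pow(33, Rational(1, 2)))) ≈ -8.6773e+10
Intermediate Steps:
Mul(Add(454632, 55647), Add(-164340, Function('h')(132))) = Mul(Add(454632, 55647), Add(-164340, Mul(-497, Pow(132, Rational(1, 2))))) = Mul(510279, Add(-164340, Mul(-497, Mul(2, Pow(33, Rational(1, 2)))))) = Mul(510279, Add(-164340, Mul(-994, Pow(33, Rational(1, 2))))) = Add(-83859250860, Mul(-507217326, Pow(33, Rational(1, 2))))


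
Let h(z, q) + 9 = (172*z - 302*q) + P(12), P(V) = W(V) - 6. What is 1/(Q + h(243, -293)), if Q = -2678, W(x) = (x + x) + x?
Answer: 1/127625 ≈ 7.8354e-6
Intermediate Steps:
W(x) = 3*x (W(x) = 2*x + x = 3*x)
P(V) = -6 + 3*V (P(V) = 3*V - 6 = -6 + 3*V)
h(z, q) = 21 - 302*q + 172*z (h(z, q) = -9 + ((172*z - 302*q) + (-6 + 3*12)) = -9 + ((-302*q + 172*z) + (-6 + 36)) = -9 + ((-302*q + 172*z) + 30) = -9 + (30 - 302*q + 172*z) = 21 - 302*q + 172*z)
1/(Q + h(243, -293)) = 1/(-2678 + (21 - 302*(-293) + 172*243)) = 1/(-2678 + (21 + 88486 + 41796)) = 1/(-2678 + 130303) = 1/127625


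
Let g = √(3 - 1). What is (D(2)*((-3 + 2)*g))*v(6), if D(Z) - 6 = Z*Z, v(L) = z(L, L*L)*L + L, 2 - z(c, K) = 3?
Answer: 0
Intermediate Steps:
z(c, K) = -1 (z(c, K) = 2 - 1*3 = 2 - 3 = -1)
g = √2 ≈ 1.4142
v(L) = 0 (v(L) = -L + L = 0)
D(Z) = 6 + Z² (D(Z) = 6 + Z*Z = 6 + Z²)
(D(2)*((-3 + 2)*g))*v(6) = ((6 + 2²)*((-3 + 2)*√2))*0 = ((6 + 4)*(-√2))*0 = (10*(-√2))*0 = -10*√2*0 = 0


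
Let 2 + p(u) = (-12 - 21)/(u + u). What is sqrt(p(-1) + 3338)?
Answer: 3*sqrt(1490)/2 ≈ 57.901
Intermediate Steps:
p(u) = -2 - 33/(2*u) (p(u) = -2 + (-12 - 21)/(u + u) = -2 - 33*1/(2*u) = -2 - 33/(2*u))
sqrt(p(-1) + 3338) = sqrt((-2 - 33/2/(-1)) + 3338) = sqrt((-2 - 33/2*(-1)) + 3338) = sqrt((-2 + 33/2) + 3338) = sqrt(29/2 + 3338) = sqrt(6705/2) = 3*sqrt(1490)/2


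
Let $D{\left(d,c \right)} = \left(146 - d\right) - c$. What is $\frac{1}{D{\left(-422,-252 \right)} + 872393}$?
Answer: $\frac{1}{873213} \approx 1.1452 \cdot 10^{-6}$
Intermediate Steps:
$D{\left(d,c \right)} = 146 - c - d$
$\frac{1}{D{\left(-422,-252 \right)} + 872393} = \frac{1}{\left(146 - -252 - -422\right) + 872393} = \frac{1}{\left(146 + 252 + 422\right) + 872393} = \frac{1}{820 + 872393} = \frac{1}{873213}$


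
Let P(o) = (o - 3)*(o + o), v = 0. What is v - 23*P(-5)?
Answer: -1840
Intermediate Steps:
P(o) = 2*o*(-3 + o) (P(o) = (-3 + o)*(2*o) = 2*o*(-3 + o))
v - 23*P(-5) = 0 - 46*(-5)*(-3 - 5) = 0 - 46*(-5)*(-8) = 0 - 23*80 = 0 - 1840 = -1840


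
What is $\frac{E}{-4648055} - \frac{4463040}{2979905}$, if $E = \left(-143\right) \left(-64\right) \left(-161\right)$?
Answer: $- \frac{3270729761408}{2770152466955} \approx -1.1807$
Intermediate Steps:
$E = -1473472$ ($E = 9152 \left(-161\right) = -1473472$)
$\frac{E}{-4648055} - \frac{4463040}{2979905} = - \frac{1473472}{-4648055} - \frac{4463040}{2979905} = \left(-1473472\right) \left(- \frac{1}{4648055}\right) - \frac{892608}{595981} = \frac{1473472}{4648055} - \frac{892608}{595981} = - \frac{3270729761408}{2770152466955}$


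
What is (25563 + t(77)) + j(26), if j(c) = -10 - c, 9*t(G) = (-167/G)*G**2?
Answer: 216884/9 ≈ 24098.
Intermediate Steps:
t(G) = -167*G/9 (t(G) = ((-167/G)*G**2)/9 = (-167*G)/9 = -167*G/9)
(25563 + t(77)) + j(26) = (25563 - 167/9*77) + (-10 - 1*26) = (25563 - 12859/9) + (-10 - 26) = 217208/9 - 36 = 216884/9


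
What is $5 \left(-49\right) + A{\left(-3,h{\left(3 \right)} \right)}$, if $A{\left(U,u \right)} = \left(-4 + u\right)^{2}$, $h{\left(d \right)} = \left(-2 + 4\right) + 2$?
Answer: $-245$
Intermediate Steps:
$h{\left(d \right)} = 4$ ($h{\left(d \right)} = 2 + 2 = 4$)
$5 \left(-49\right) + A{\left(-3,h{\left(3 \right)} \right)} = 5 \left(-49\right) + \left(-4 + 4\right)^{2} = -245 + 0^{2} = -245 + 0 = -245$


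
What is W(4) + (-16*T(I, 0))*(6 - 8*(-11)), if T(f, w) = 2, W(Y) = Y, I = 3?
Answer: -3004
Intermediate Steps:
W(4) + (-16*T(I, 0))*(6 - 8*(-11)) = 4 + (-16*2)*(6 - 8*(-11)) = 4 - 32*(6 + 88) = 4 - 32*94 = 4 - 3008 = -3004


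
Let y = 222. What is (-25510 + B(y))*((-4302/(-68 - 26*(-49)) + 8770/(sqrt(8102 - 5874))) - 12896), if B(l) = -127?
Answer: 22157315627/67 - 112418245*sqrt(557)/557 ≈ 3.2594e+8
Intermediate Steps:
(-25510 + B(y))*((-4302/(-68 - 26*(-49)) + 8770/(sqrt(8102 - 5874))) - 12896) = (-25510 - 127)*((-4302/(-68 - 26*(-49)) + 8770/(sqrt(8102 - 5874))) - 12896) = -25637*((-4302/(-68 + 1274) + 8770/(sqrt(2228))) - 12896) = -25637*((-4302/1206 + 8770/((2*sqrt(557)))) - 12896) = -25637*((-4302*1/1206 + 8770*(sqrt(557)/1114)) - 12896) = -25637*((-239/67 + 4385*sqrt(557)/557) - 12896) = -25637*(-864271/67 + 4385*sqrt(557)/557) = 22157315627/67 - 112418245*sqrt(557)/557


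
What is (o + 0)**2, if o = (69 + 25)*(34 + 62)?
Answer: 81432576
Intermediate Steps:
o = 9024 (o = 94*96 = 9024)
(o + 0)**2 = (9024 + 0)**2 = 9024**2 = 81432576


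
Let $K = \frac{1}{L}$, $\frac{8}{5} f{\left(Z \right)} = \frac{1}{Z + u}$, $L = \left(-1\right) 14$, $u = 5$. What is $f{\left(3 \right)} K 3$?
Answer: $- \frac{15}{896} \approx -0.016741$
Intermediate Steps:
$L = -14$
$f{\left(Z \right)} = \frac{5}{8 \left(5 + Z\right)}$ ($f{\left(Z \right)} = \frac{5}{8 \left(Z + 5\right)} = \frac{5}{8 \left(5 + Z\right)}$)
$K = - \frac{1}{14}$ ($K = \frac{1}{-14} = - \frac{1}{14} \approx -0.071429$)
$f{\left(3 \right)} K 3 = \frac{5}{8 \left(5 + 3\right)} \left(- \frac{1}{14}\right) 3 = \frac{5}{8 \cdot 8} \left(- \frac{1}{14}\right) 3 = \frac{5}{8} \cdot \frac{1}{8} \left(- \frac{1}{14}\right) 3 = \frac{5}{64} \left(- \frac{1}{14}\right) 3 = \left(- \frac{5}{896}\right) 3 = - \frac{15}{896}$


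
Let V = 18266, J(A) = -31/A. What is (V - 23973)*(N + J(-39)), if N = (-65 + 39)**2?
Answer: -11587405/3 ≈ -3.8625e+6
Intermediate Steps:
N = 676 (N = (-26)**2 = 676)
(V - 23973)*(N + J(-39)) = (18266 - 23973)*(676 - 31/(-39)) = -5707*(676 - 31*(-1/39)) = -5707*(676 + 31/39) = -5707*26395/39 = -11587405/3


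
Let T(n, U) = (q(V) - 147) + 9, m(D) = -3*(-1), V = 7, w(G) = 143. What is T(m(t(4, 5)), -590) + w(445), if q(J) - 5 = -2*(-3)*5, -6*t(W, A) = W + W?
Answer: 40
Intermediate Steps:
t(W, A) = -W/3 (t(W, A) = -(W + W)/6 = -W/3)
m(D) = 3
q(J) = 35 (q(J) = 5 - 2*(-3)*5 = 5 + 6*5 = 5 + 30 = 35)
T(n, U) = -103 (T(n, U) = (35 - 147) + 9 = -112 + 9 = -103)
T(m(t(4, 5)), -590) + w(445) = -103 + 143 = 40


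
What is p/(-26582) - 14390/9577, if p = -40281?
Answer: 3256157/254575814 ≈ 0.012791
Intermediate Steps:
p/(-26582) - 14390/9577 = -40281/(-26582) - 14390/9577 = -40281*(-1/26582) - 14390*1/9577 = 40281/26582 - 14390/9577 = 3256157/254575814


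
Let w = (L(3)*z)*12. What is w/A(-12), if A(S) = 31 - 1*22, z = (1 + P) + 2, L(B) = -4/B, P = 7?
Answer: -160/9 ≈ -17.778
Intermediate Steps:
z = 10 (z = (1 + 7) + 2 = 8 + 2 = 10)
A(S) = 9 (A(S) = 31 - 22 = 9)
w = -160 (w = (-4/3*10)*12 = (-4*⅓*10)*12 = -4/3*10*12 = -40/3*12 = -160)
w/A(-12) = -160/9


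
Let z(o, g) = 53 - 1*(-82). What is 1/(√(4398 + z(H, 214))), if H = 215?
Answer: √4533/4533 ≈ 0.014853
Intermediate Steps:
z(o, g) = 135 (z(o, g) = 53 + 82 = 135)
1/(√(4398 + z(H, 214))) = 1/(√(4398 + 135)) = 1/(√4533) = √4533/4533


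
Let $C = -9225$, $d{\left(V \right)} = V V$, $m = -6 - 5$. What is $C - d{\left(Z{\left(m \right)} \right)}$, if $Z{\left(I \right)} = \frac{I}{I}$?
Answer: $-9226$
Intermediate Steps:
$m = -11$ ($m = -6 - 5 = -11$)
$Z{\left(I \right)} = 1$
$d{\left(V \right)} = V^{2}$
$C - d{\left(Z{\left(m \right)} \right)} = -9225 - 1^{2} = -9225 - 1 = -9226$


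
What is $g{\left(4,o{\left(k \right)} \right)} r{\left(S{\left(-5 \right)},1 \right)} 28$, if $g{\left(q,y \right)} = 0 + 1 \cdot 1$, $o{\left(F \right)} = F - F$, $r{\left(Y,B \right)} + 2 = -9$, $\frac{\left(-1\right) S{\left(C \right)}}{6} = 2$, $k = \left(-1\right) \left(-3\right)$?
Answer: $-308$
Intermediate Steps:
$k = 3$
$S{\left(C \right)} = -12$ ($S{\left(C \right)} = \left(-6\right) 2 = -12$)
$r{\left(Y,B \right)} = -11$ ($r{\left(Y,B \right)} = -2 - 9 = -11$)
$o{\left(F \right)} = 0$
$g{\left(q,y \right)} = 1$ ($g{\left(q,y \right)} = 0 + 1 = 1$)
$g{\left(4,o{\left(k \right)} \right)} r{\left(S{\left(-5 \right)},1 \right)} 28 = 1 \left(-11\right) 28 = \left(-11\right) 28 = -308$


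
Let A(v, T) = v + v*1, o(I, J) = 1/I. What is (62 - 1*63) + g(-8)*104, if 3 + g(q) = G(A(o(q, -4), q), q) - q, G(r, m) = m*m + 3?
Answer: 7487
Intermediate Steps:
A(v, T) = 2*v (A(v, T) = v + v = 2*v)
G(r, m) = 3 + m² (G(r, m) = m² + 3 = 3 + m²)
g(q) = q² - q (g(q) = -3 + ((3 + q²) - q) = -3 + (3 + q² - q) = q² - q)
(62 - 1*63) + g(-8)*104 = (62 - 1*63) - 8*(-1 - 8)*104 = (62 - 63) - 8*(-9)*104 = -1 + 72*104 = -1 + 7488 = 7487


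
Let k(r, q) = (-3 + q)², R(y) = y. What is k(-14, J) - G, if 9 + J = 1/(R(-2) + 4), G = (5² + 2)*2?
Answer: 313/4 ≈ 78.250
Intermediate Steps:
G = 54 (G = (25 + 2)*2 = 27*2 = 54)
J = -17/2 (J = -9 + 1/(-2 + 4) = -9 + 1/2 = -9 + ½ = -17/2 ≈ -8.5000)
k(-14, J) - G = (-3 - 17/2)² - 1*54 = (-23/2)² - 54 = 529/4 - 54 = 313/4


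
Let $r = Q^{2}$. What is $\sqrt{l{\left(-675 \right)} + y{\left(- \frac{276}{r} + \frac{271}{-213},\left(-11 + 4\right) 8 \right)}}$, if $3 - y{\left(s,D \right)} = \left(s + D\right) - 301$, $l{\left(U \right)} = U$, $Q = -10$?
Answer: $\frac{i \sqrt{352707339}}{1065} \approx 17.634 i$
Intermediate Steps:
$r = 100$ ($r = \left(-10\right)^{2} = 100$)
$y{\left(s,D \right)} = 304 - D - s$ ($y{\left(s,D \right)} = 3 - \left(\left(s + D\right) - 301\right) = 3 - \left(\left(D + s\right) - 301\right) = 3 - \left(-301 + D + s\right) = 304 - D - s$)
$\sqrt{l{\left(-675 \right)} + y{\left(- \frac{276}{r} + \frac{271}{-213},\left(-11 + 4\right) 8 \right)}} = \sqrt{-675 - \left(-304 - \frac{271}{213} - \frac{69}{25} + \left(-11 + 4\right) 8\right)} = \sqrt{-675 - \left(-304 - 56 - \frac{271}{213} - \frac{69}{25}\right)} = \sqrt{-675 - - \frac{1938472}{5325}} = \sqrt{-675 + \left(304 + 56 - - \frac{21472}{5325}\right)} = \sqrt{-675 + \left(304 + 56 + \frac{21472}{5325}\right)} = \sqrt{-675 + \frac{1938472}{5325}} = \sqrt{- \frac{1655903}{5325}} = \frac{i \sqrt{352707339}}{1065}$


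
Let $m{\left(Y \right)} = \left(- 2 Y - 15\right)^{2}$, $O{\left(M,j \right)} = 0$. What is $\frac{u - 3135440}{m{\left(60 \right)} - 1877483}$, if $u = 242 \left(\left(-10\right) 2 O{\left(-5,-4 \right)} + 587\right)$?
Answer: $\frac{1496693}{929629} \approx 1.61$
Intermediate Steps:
$m{\left(Y \right)} = \left(-15 - 2 Y\right)^{2}$
$u = 142054$ ($u = 242 \left(\left(-10\right) 2 \cdot 0 + 587\right) = 242 \left(\left(-20\right) 0 + 587\right) = 242 \left(0 + 587\right) = 242 \cdot 587 = 142054$)
$\frac{u - 3135440}{m{\left(60 \right)} - 1877483} = \frac{142054 - 3135440}{\left(15 + 2 \cdot 60\right)^{2} - 1877483} = - \frac{2993386}{\left(15 + 120\right)^{2} - 1877483} = - \frac{2993386}{135^{2} - 1877483} = - \frac{2993386}{18225 - 1877483} = - \frac{2993386}{-1859258} = \left(-2993386\right) \left(- \frac{1}{1859258}\right) = \frac{1496693}{929629}$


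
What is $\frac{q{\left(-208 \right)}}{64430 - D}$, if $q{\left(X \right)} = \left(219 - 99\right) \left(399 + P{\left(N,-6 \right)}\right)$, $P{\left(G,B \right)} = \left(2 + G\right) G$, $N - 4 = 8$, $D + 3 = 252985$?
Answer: $- \frac{1215}{3367} \approx -0.36086$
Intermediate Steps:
$D = 252982$ ($D = -3 + 252985 = 252982$)
$N = 12$ ($N = 4 + 8 = 12$)
$P{\left(G,B \right)} = G \left(2 + G\right)$
$q{\left(X \right)} = 68040$ ($q{\left(X \right)} = \left(219 - 99\right) \left(399 + 12 \left(2 + 12\right)\right) = 120 \left(399 + 12 \cdot 14\right) = 120 \left(399 + 168\right) = 120 \cdot 567 = 68040$)
$\frac{q{\left(-208 \right)}}{64430 - D} = \frac{68040}{64430 - 252982} = \frac{68040}{-188552} = 68040 \left(- \frac{1}{188552}\right) = - \frac{1215}{3367}$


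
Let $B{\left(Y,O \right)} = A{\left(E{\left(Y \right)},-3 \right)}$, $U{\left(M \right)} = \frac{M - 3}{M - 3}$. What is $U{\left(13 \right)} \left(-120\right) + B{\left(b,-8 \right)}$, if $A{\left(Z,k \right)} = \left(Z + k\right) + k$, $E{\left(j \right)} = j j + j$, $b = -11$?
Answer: $-16$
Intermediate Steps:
$E{\left(j \right)} = j + j^{2}$ ($E{\left(j \right)} = j^{2} + j = j + j^{2}$)
$U{\left(M \right)} = 1$ ($U{\left(M \right)} = \frac{-3 + M}{-3 + M} = 1$)
$A{\left(Z,k \right)} = Z + 2 k$
$B{\left(Y,O \right)} = -6 + Y \left(1 + Y\right)$ ($B{\left(Y,O \right)} = Y \left(1 + Y\right) + 2 \left(-3\right) = Y \left(1 + Y\right) - 6 = -6 + Y \left(1 + Y\right)$)
$U{\left(13 \right)} \left(-120\right) + B{\left(b,-8 \right)} = 1 \left(-120\right) - \left(6 + 11 \left(1 - 11\right)\right) = -120 - -104 = -120 + \left(-6 + 110\right) = -120 + 104 = -16$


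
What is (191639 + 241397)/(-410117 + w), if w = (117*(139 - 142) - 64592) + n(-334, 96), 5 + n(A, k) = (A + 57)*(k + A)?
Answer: -433036/409139 ≈ -1.0584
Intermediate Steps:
n(A, k) = -5 + (57 + A)*(A + k) (n(A, k) = -5 + (A + 57)*(k + A) = -5 + (57 + A)*(A + k))
w = 978 (w = (117*(139 - 142) - 64592) + (-5 + (-334)**2 + 57*(-334) + 57*96 - 334*96) = (117*(-3) - 64592) + (-5 + 111556 - 19038 + 5472 - 32064) = (-351 - 64592) + 65921 = -64943 + 65921 = 978)
(191639 + 241397)/(-410117 + w) = (191639 + 241397)/(-410117 + 978) = 433036/(-409139) = 433036*(-1/409139) = -433036/409139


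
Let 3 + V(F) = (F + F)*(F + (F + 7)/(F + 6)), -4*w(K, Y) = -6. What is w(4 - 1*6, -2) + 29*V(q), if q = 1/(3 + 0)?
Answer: -19381/342 ≈ -56.670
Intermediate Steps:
w(K, Y) = 3/2 (w(K, Y) = -¼*(-6) = 3/2)
q = ⅓ (q = 1/3 = ⅓ ≈ 0.33333)
V(F) = -3 + 2*F*(F + (7 + F)/(6 + F)) (V(F) = -3 + (F + F)*(F + (F + 7)/(F + 6)) = -3 + (2*F)*(F + (7 + F)/(6 + F)) = -3 + 2*F*(F + (7 + F)/(6 + F)))
w(4 - 1*6, -2) + 29*V(q) = 3/2 + 29*((-18 + 2*(⅓)³ + 11*(⅓) + 14*(⅓)²)/(6 + ⅓)) = 3/2 + 29*((-18 + 2*(1/27) + 11/3 + 14*(⅑))/(19/3)) = 3/2 + 29*(3*(-18 + 2/27 + 11/3 + 14/9)/19) = 3/2 + 29*((3/19)*(-343/27)) = 3/2 + 29*(-343/171) = 3/2 - 9947/171 = -19381/342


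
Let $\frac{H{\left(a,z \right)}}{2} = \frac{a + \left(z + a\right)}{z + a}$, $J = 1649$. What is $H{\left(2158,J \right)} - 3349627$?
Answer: $- \frac{12752018059}{3807} \approx -3.3496 \cdot 10^{6}$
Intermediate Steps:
$H{\left(a,z \right)} = \frac{2 \left(z + 2 a\right)}{a + z}$ ($H{\left(a,z \right)} = 2 \frac{a + \left(z + a\right)}{z + a} = 2 \frac{a + \left(a + z\right)}{a + z} = 2 \frac{z + 2 a}{a + z} = \frac{2 \left(z + 2 a\right)}{a + z}$)
$H{\left(2158,J \right)} - 3349627 = \frac{2 \left(1649 + 2 \cdot 2158\right)}{2158 + 1649} - 3349627 = \frac{2 \left(1649 + 4316\right)}{3807} - 3349627 = 2 \cdot \frac{1}{3807} \cdot 5965 - 3349627 = \frac{11930}{3807} - 3349627 = - \frac{12752018059}{3807}$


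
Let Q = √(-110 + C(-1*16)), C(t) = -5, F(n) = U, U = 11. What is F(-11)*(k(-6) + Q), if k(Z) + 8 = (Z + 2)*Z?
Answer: 176 + 11*I*√115 ≈ 176.0 + 117.96*I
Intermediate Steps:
F(n) = 11
k(Z) = -8 + Z*(2 + Z) (k(Z) = -8 + (Z + 2)*Z = -8 + (2 + Z)*Z = -8 + Z*(2 + Z))
Q = I*√115 (Q = √(-110 - 5) = √(-115) = I*√115 ≈ 10.724*I)
F(-11)*(k(-6) + Q) = 11*((-8 + (-6)² + 2*(-6)) + I*√115) = 11*((-8 + 36 - 12) + I*√115) = 11*(16 + I*√115) = 176 + 11*I*√115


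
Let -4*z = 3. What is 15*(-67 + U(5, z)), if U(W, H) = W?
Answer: -930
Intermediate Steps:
z = -3/4 (z = -1/4*3 = -3/4 ≈ -0.75000)
15*(-67 + U(5, z)) = 15*(-67 + 5) = 15*(-62) = -930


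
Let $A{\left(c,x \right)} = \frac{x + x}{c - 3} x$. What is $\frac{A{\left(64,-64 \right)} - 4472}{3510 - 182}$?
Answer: $- \frac{33075}{25376} \approx -1.3034$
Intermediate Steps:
$A{\left(c,x \right)} = \frac{2 x^{2}}{-3 + c}$ ($A{\left(c,x \right)} = \frac{2 x}{-3 + c} x = \frac{2 x^{2}}{-3 + c}$)
$\frac{A{\left(64,-64 \right)} - 4472}{3510 - 182} = \frac{\frac{2 \left(-64\right)^{2}}{-3 + 64} - 4472}{3510 - 182} = \frac{2 \cdot 4096 \cdot \frac{1}{61} - 4472}{3328} = \left(2 \cdot 4096 \cdot \frac{1}{61} - 4472\right) \frac{1}{3328} = \left(\frac{8192}{61} - 4472\right) \frac{1}{3328} = \left(- \frac{264600}{61}\right) \frac{1}{3328} = - \frac{33075}{25376}$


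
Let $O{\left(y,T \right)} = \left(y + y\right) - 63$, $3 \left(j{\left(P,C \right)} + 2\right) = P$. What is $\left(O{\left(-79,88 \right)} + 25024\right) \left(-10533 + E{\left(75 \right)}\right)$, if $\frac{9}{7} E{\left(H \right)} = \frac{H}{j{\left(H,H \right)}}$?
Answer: $- \frac{18021909406}{69} \approx -2.6119 \cdot 10^{8}$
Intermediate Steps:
$j{\left(P,C \right)} = -2 + \frac{P}{3}$
$E{\left(H \right)} = \frac{7 H}{9 \left(-2 + \frac{H}{3}\right)}$ ($E{\left(H \right)} = \frac{7 \frac{H}{-2 + \frac{H}{3}}}{9} = \frac{7 H}{9 \left(-2 + \frac{H}{3}\right)}$)
$O{\left(y,T \right)} = -63 + 2 y$ ($O{\left(y,T \right)} = 2 y - 63 = -63 + 2 y$)
$\left(O{\left(-79,88 \right)} + 25024\right) \left(-10533 + E{\left(75 \right)}\right) = \left(\left(-63 + 2 \left(-79\right)\right) + 25024\right) \left(-10533 + \frac{7}{3} \cdot 75 \frac{1}{-6 + 75}\right) = \left(\left(-63 - 158\right) + 25024\right) \left(-10533 + \frac{7}{3} \cdot 75 \cdot \frac{1}{69}\right) = \left(-221 + 25024\right) \left(-10533 + \frac{7}{3} \cdot 75 \cdot \frac{1}{69}\right) = 24803 \left(-10533 + \frac{175}{69}\right) = 24803 \left(- \frac{726602}{69}\right) = - \frac{18021909406}{69}$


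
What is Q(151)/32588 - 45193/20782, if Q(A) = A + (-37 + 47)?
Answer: -734701791/338621908 ≈ -2.1697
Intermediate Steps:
Q(A) = 10 + A (Q(A) = A + 10 = 10 + A)
Q(151)/32588 - 45193/20782 = (10 + 151)/32588 - 45193/20782 = 161*(1/32588) - 45193*1/20782 = 161/32588 - 45193/20782 = -734701791/338621908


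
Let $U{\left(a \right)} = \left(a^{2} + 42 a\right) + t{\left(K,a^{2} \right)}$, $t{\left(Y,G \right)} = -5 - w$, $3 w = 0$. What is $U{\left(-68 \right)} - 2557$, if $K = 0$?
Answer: $-794$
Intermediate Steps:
$w = 0$ ($w = \frac{1}{3} \cdot 0 = 0$)
$t{\left(Y,G \right)} = -5$ ($t{\left(Y,G \right)} = -5 - 0 = -5 + 0 = -5$)
$U{\left(a \right)} = -5 + a^{2} + 42 a$ ($U{\left(a \right)} = \left(a^{2} + 42 a\right) - 5 = -5 + a^{2} + 42 a$)
$U{\left(-68 \right)} - 2557 = \left(-5 + \left(-68\right)^{2} + 42 \left(-68\right)\right) - 2557 = \left(-5 + 4624 - 2856\right) - 2557 = 1763 - 2557 = -794$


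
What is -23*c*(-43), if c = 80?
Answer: 79120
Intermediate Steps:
-23*c*(-43) = -23*80*(-43) = -1840*(-43) = 79120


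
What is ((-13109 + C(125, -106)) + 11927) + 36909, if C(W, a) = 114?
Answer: 35841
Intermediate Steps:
((-13109 + C(125, -106)) + 11927) + 36909 = ((-13109 + 114) + 11927) + 36909 = (-12995 + 11927) + 36909 = -1068 + 36909 = 35841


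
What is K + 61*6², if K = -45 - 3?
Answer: 2148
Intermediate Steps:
K = -48
K + 61*6² = -48 + 61*6² = -48 + 61*36 = -48 + 2196 = 2148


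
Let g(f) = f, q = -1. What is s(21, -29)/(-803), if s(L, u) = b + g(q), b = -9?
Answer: 10/803 ≈ 0.012453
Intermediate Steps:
s(L, u) = -10 (s(L, u) = -9 - 1 = -10)
s(21, -29)/(-803) = -10/(-803) = -10*(-1/803) = 10/803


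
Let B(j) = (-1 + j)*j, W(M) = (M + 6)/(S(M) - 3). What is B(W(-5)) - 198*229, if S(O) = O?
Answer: -2901879/64 ≈ -45342.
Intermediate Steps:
W(M) = (6 + M)/(-3 + M) (W(M) = (M + 6)/(M - 3) = (6 + M)/(-3 + M))
B(j) = j*(-1 + j)
B(W(-5)) - 198*229 = ((6 - 5)/(-3 - 5))*(-1 + (6 - 5)/(-3 - 5)) - 198*229 = (1/(-8))*(-1 + 1/(-8)) - 45342 = (-1/8*1)*(-1 - 1/8*1) - 45342 = -(-1 - 1/8)/8 - 45342 = -1/8*(-9/8) - 45342 = 9/64 - 45342 = -2901879/64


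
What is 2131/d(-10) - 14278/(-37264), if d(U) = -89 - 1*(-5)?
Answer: -9776279/391272 ≈ -24.986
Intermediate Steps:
d(U) = -84 (d(U) = -89 + 5 = -84)
2131/d(-10) - 14278/(-37264) = 2131/(-84) - 14278/(-37264) = 2131*(-1/84) - 14278*(-1/37264) = -2131/84 + 7139/18632 = -9776279/391272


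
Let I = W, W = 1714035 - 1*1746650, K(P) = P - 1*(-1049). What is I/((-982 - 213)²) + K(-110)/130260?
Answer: -38766859/2480193820 ≈ -0.015631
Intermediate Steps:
K(P) = 1049 + P (K(P) = P + 1049 = 1049 + P)
W = -32615 (W = 1714035 - 1746650 = -32615)
I = -32615
I/((-982 - 213)²) + K(-110)/130260 = -32615/(-982 - 213)² + (1049 - 110)/130260 = -32615/((-1195)²) + 939*(1/130260) = -32615/1428025 + 313/43420 = -32615*1/1428025 + 313/43420 = -6523/285605 + 313/43420 = -38766859/2480193820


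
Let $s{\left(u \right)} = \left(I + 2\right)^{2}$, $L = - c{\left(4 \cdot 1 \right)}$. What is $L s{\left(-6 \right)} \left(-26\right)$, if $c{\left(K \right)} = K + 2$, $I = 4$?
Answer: $5616$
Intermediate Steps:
$c{\left(K \right)} = 2 + K$
$L = -6$ ($L = - (2 + 4 \cdot 1) = - (2 + 4) = \left(-1\right) 6 = -6$)
$s{\left(u \right)} = 36$ ($s{\left(u \right)} = \left(4 + 2\right)^{2} = 6^{2} = 36$)
$L s{\left(-6 \right)} \left(-26\right) = \left(-6\right) 36 \left(-26\right) = \left(-216\right) \left(-26\right) = 5616$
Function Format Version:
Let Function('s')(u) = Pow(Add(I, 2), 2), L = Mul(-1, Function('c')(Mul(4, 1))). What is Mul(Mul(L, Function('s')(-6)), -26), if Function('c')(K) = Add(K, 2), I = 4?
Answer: 5616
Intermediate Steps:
Function('c')(K) = Add(2, K)
L = -6 (L = Mul(-1, Add(2, Mul(4, 1))) = Mul(-1, Add(2, 4)) = Mul(-1, 6) = -6)
Function('s')(u) = 36 (Function('s')(u) = Pow(Add(4, 2), 2) = Pow(6, 2) = 36)
Mul(Mul(L, Function('s')(-6)), -26) = Mul(Mul(-6, 36), -26) = Mul(-216, -26) = 5616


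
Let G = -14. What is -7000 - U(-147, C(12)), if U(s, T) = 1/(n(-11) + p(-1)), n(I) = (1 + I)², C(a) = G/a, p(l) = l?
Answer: -693001/99 ≈ -7000.0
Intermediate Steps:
C(a) = -14/a
U(s, T) = 1/99 (U(s, T) = 1/((1 - 11)² - 1) = 1/((-10)² - 1) = 1/(100 - 1) = 1/99)
-7000 - U(-147, C(12)) = -7000 - 1*1/99 = -7000 - 1/99 = -693001/99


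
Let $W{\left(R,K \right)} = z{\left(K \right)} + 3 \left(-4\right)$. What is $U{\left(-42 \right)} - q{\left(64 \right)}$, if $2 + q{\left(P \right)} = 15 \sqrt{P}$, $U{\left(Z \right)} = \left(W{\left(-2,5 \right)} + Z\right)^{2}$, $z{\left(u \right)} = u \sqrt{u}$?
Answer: $2923 - 540 \sqrt{5} \approx 1715.5$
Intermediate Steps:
$z{\left(u \right)} = u^{\frac{3}{2}}$
$W{\left(R,K \right)} = -12 + K^{\frac{3}{2}}$ ($W{\left(R,K \right)} = K^{\frac{3}{2}} + 3 \left(-4\right) = K^{\frac{3}{2}} - 12 = -12 + K^{\frac{3}{2}}$)
$U{\left(Z \right)} = \left(-12 + Z + 5 \sqrt{5}\right)^{2}$ ($U{\left(Z \right)} = \left(\left(-12 + 5^{\frac{3}{2}}\right) + Z\right)^{2} = \left(\left(-12 + 5 \sqrt{5}\right) + Z\right)^{2} = \left(-12 + Z + 5 \sqrt{5}\right)^{2}$)
$q{\left(P \right)} = -2 + 15 \sqrt{P}$
$U{\left(-42 \right)} - q{\left(64 \right)} = \left(-12 - 42 + 5 \sqrt{5}\right)^{2} - \left(-2 + 15 \sqrt{64}\right) = \left(-54 + 5 \sqrt{5}\right)^{2} - \left(-2 + 15 \cdot 8\right) = \left(-54 + 5 \sqrt{5}\right)^{2} - \left(-2 + 120\right) = \left(-54 + 5 \sqrt{5}\right)^{2} - 118 = -118 + \left(-54 + 5 \sqrt{5}\right)^{2}$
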